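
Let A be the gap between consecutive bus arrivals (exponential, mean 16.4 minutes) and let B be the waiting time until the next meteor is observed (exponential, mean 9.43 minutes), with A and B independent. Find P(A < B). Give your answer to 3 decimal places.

λ_1 = 1/16.4 = 0.0609756, λ_2 = 1/9.43 = 0.106045.
For independent exponentials, P(A < B) = λ_1/(λ_1+λ_2) = 0.0609756/0.16702 ≈ 0.365.

0.365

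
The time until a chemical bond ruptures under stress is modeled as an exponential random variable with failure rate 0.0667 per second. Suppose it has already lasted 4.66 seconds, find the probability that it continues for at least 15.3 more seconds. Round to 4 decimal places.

By the memoryless property, P(X > 4.66+15.3 | X > 4.66) = P(X > 15.3).
P(X > 15.3) = e^(−1.0205) ≈ 0.3604.

0.3604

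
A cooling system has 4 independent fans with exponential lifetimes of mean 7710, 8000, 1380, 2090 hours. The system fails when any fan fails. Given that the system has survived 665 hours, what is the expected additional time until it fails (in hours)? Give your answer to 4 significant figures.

First-failure rate Σλ = 1/7710 + 1/8000 + 1/1380 + 1/2090 = 0.00145781.
By memorylessness the expected residual is 1/Σλ = 685.961 hours, regardless of the 665 already elapsed.

686.0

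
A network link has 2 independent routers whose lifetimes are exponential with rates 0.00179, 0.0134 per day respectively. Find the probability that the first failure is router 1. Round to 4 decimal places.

The time to first failure is exponential with rate Σλ = 0.00179 + 0.0134 = 0.01519.
P(router 1 first) = λ_1/Σλ = 0.00179/0.01519 ≈ 0.1178.

0.1178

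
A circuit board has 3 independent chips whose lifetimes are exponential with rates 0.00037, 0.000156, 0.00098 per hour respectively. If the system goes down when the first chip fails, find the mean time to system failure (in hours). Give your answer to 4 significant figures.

664.0

The time to first failure is exponential with rate Σλ = 0.00037 + 0.000156 + 0.00098 = 0.001506.
E[min] = 1/Σλ = 1/0.001506 = 664.011 hours.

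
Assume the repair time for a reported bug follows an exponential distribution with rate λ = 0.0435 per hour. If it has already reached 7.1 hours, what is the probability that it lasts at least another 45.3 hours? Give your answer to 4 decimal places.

By the memoryless property, P(X > 7.1+45.3 | X > 7.1) = P(X > 45.3).
P(X > 45.3) = e^(−1.9705) ≈ 0.1394.

0.1394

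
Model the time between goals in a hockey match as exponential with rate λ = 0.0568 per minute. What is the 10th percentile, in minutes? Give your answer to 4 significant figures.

1.855

Set 1 − e^(−λt) = 0.1, so t = −ln(0.9)/λ = 0.10536/0.0568 ≈ 1.85494 minutes.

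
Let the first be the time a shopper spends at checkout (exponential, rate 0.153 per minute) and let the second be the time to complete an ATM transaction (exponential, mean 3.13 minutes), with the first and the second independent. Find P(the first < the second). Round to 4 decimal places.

0.3238

λ_1 = 0.153, λ_2 = 1/3.13 = 0.319489.
For independent exponentials, P(the first < the second) = λ_1/(λ_1+λ_2) = 0.153/0.472489 ≈ 0.3238.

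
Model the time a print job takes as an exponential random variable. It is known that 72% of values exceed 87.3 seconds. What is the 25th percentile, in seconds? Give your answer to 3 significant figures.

76.5

e^(−λ·87.3) = 0.72 ⇒ λ = −ln(0.72)/87.3 = 0.00376293.
25th percentile: 1 − e^(−λt) = 0.25, t = −ln(0.75)/λ = 76.4515 seconds.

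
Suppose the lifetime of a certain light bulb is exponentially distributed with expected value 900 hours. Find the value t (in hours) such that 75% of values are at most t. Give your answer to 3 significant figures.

The rate is λ = 1/900 = 0.00111111 per hour.
Set 1 − e^(−λt) = 0.75, so t = −ln(0.25)/λ = 1.3863/0.00111111 ≈ 1247.66 hours.

1250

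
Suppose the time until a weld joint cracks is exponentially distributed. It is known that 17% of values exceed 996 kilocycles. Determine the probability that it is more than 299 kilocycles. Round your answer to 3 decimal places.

e^(−λ·996) = 0.17 ⇒ λ = −ln(0.17)/996 = 0.00177907.
P(X > 299) = e^(−0.00177907·299) = e^(−0.53194) ≈ 0.587.

0.587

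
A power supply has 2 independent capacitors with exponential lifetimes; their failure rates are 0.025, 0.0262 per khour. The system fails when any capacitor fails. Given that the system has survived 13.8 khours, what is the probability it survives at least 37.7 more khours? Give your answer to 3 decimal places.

0.145

Time to first failure ~ Exp(Σλ) with Σλ = 0.0512.
By memorylessness, P(T > 13.8+37.7 | T > 13.8) = P(T > 37.7) = e^(−0.0512·37.7) ≈ 0.145.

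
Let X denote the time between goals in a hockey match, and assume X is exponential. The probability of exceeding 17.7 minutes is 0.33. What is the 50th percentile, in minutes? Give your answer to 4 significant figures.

e^(−λ·17.7) = 0.33 ⇒ λ = −ln(0.33)/17.7 = 0.0626363.
50th percentile: 1 − e^(−λt) = 0.5, t = −ln(0.5)/λ = 11.0662 minutes.

11.07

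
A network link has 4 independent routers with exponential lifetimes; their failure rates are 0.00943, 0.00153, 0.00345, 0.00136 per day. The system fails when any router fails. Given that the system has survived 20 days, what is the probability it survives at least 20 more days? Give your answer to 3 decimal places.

Time to first failure ~ Exp(Σλ) with Σλ = 0.01577.
By memorylessness, P(T > 20+20 | T > 20) = P(T > 20) = e^(−0.01577·20) ≈ 0.729.

0.729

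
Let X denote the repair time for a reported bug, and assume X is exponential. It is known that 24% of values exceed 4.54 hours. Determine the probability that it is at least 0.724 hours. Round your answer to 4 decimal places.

e^(−λ·4.54) = 0.24 ⇒ λ = −ln(0.24)/4.54 = 0.314343.
P(X > 0.724) = e^(−0.314343·0.724) = e^(−0.22758) ≈ 0.7965.

0.7965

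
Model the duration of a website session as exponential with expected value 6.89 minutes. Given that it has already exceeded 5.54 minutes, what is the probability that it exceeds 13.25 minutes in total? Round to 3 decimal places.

0.327

The rate is λ = 1/6.89 = 0.145138 per minute.
By the memoryless property, P(X > 5.54+7.71 | X > 5.54) = P(X > 7.71).
P(X > 7.71) = e^(−1.119) ≈ 0.327.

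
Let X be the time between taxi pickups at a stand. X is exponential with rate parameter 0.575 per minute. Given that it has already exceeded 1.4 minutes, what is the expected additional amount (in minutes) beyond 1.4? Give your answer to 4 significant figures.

1.739

By memorylessness, the remaining amount past any threshold is again Exp(λ) with mean 1/λ = 1.73913 minutes.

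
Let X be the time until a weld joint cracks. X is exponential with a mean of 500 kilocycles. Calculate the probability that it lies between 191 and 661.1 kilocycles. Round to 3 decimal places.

The rate is λ = 1/500 = 0.002 per kilocycle.
P(191 < X < 661.1) = e^(−λ·191) − e^(−λ·661.1) = 0.68250 − 0.26655 ≈ 0.416.

0.416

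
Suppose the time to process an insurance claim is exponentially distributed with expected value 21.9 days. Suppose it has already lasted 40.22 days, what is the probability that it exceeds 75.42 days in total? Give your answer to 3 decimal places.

The rate is λ = 1/21.9 = 0.0456621 per day.
By the memoryless property, P(X > 40.22+35.2 | X > 40.22) = P(X > 35.2).
P(X > 35.2) = e^(−1.6073) ≈ 0.200.

0.200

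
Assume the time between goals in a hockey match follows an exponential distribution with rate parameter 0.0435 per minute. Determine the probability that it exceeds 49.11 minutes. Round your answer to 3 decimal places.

P(X > 49.11) = e^(−λ·49.11) = e^(−2.1363) ≈ 0.118.

0.118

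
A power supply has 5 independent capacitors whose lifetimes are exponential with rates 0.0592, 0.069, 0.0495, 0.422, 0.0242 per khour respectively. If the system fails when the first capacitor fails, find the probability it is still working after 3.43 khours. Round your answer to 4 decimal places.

The time to first failure is exponential with rate Σλ = 0.0592 + 0.069 + 0.0495 + 0.422 + 0.0242 = 0.6239.
P(min > 3.43) = e^(−0.6239·3.43) = e^(−2.14) ≈ 0.1177.

0.1177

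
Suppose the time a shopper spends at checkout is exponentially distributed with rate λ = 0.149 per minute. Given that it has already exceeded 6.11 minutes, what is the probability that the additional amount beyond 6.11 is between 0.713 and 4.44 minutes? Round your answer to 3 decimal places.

Memoryless: the residual past 6.11 is again Exp(λ).
P(0.713 < residual < 4.44) = e^(−λ·0.713) − e^(−λ·4.44) = 0.89921 − 0.51605 ≈ 0.383.

0.383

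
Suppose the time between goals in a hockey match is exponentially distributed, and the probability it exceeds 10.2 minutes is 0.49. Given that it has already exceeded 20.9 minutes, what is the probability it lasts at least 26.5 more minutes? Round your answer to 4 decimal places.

From e^(−λ·10.2) = 0.49, λ = −ln(0.49)/10.2 = 0.0699363.
Memoryless: P(X > 20.9+26.5 | X > 20.9) = P(X > 26.5) = e^(−0.0699363·26.5) ≈ 0.1567.

0.1567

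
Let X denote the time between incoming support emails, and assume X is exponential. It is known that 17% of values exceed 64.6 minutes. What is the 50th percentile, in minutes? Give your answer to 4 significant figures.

e^(−λ·64.6) = 0.17 ⇒ λ = −ln(0.17)/64.6 = 0.0274297.
50th percentile: 1 − e^(−λt) = 0.5, t = −ln(0.5)/λ = 25.27 minutes.

25.27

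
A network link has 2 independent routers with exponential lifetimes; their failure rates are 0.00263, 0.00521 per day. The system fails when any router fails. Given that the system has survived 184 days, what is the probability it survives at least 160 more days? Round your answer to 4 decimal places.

Time to first failure ~ Exp(Σλ) with Σλ = 0.00784.
By memorylessness, P(T > 184+160 | T > 184) = P(T > 160) = e^(−0.00784·160) ≈ 0.2852.

0.2852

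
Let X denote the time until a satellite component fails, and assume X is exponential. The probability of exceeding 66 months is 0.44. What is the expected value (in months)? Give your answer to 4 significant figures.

e^(−λ·66) = 0.44 ⇒ λ = −ln(0.44)/66 = 0.0124391.
Mean = 1/λ = 80.3917 months.

80.39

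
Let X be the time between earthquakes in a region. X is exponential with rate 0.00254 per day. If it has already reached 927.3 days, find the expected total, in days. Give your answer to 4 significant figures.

1321

By memorylessness, E[X | X > 927.3] = 927.3 + 1/λ = 927.3 + 393.701 = 1321 days.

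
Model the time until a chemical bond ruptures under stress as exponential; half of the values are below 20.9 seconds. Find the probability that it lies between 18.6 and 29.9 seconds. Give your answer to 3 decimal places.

For an exponential, median = ln(2)/λ, so λ = ln 2 / 20.9 = 0.0331649 per second.
P(18.6 < X < 29.9) = e^(−λ·18.6) − e^(−λ·29.9) = 0.53963 − 0.37097 ≈ 0.169.

0.169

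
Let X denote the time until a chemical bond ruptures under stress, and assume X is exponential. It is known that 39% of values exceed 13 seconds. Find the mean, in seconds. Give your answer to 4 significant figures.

13.81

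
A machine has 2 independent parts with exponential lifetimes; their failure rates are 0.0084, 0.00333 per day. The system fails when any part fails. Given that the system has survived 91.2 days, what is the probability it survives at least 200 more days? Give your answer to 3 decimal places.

0.096

Time to first failure ~ Exp(Σλ) with Σλ = 0.01173.
By memorylessness, P(T > 91.2+200 | T > 91.2) = P(T > 200) = e^(−0.01173·200) ≈ 0.096.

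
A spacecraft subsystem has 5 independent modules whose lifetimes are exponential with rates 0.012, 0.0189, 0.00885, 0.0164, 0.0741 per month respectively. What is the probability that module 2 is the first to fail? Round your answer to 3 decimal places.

The time to first failure is exponential with rate Σλ = 0.012 + 0.0189 + 0.00885 + 0.0164 + 0.0741 = 0.13025.
P(module 2 first) = λ_2/Σλ = 0.0189/0.13025 ≈ 0.145.

0.145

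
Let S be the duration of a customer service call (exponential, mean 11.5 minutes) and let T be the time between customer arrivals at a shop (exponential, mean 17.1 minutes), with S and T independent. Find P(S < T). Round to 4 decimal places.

0.5979

λ_1 = 1/11.5 = 0.0869565, λ_2 = 1/17.1 = 0.0584795.
For independent exponentials, P(S < T) = λ_1/(λ_1+λ_2) = 0.0869565/0.145436 ≈ 0.5979.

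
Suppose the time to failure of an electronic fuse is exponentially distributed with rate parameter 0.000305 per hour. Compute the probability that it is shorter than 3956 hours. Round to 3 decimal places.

0.701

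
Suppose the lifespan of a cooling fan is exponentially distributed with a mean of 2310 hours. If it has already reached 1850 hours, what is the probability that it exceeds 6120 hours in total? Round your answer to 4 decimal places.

The rate is λ = 1/2310 = 0.0004329 per hour.
The exponential is memoryless, so the remaining time is again Exp(λ): the condition X > 1850 is irrelevant.
P(X > 4270) = e^(−1.8485) ≈ 0.1575.

0.1575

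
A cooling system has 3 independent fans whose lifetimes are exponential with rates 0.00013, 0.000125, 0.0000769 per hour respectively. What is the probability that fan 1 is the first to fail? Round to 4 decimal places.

The time to first failure is exponential with rate Σλ = 0.00013 + 0.000125 + 0.0000769 = 0.0003319.
P(fan 1 first) = λ_1/Σλ = 0.00013/0.0003319 ≈ 0.3917.

0.3917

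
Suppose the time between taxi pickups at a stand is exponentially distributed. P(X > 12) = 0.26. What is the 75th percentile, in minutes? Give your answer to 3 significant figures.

12.3

e^(−λ·12) = 0.26 ⇒ λ = −ln(0.26)/12 = 0.112256.
75th percentile: 1 − e^(−λt) = 0.75, t = −ln(0.25)/λ = 12.3494 minutes.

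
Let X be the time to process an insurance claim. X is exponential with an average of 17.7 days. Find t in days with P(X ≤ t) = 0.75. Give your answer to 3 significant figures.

The rate is λ = 1/17.7 = 0.0564972 per day.
Set 1 − e^(−λt) = 0.75, so t = −ln(0.25)/λ = 1.3863/0.0564972 ≈ 24.5374 days.

24.5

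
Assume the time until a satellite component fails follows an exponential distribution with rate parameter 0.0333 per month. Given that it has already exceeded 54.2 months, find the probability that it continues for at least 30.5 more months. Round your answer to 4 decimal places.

0.3622

The exponential is memoryless, so the remaining time is again Exp(λ): the condition X > 54.2 is irrelevant.
P(X > 30.5) = e^(−1.0157) ≈ 0.3622.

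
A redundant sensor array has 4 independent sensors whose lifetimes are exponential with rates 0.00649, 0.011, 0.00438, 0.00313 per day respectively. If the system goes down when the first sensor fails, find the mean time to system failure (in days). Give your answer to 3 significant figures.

40.0

The time to first failure is exponential with rate Σλ = 0.00649 + 0.011 + 0.00438 + 0.00313 = 0.025.
E[min] = 1/Σλ = 1/0.025 = 40 days.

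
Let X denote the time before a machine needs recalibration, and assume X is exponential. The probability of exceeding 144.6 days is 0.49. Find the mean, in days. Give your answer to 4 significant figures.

e^(−λ·144.6) = 0.49 ⇒ λ = −ln(0.49)/144.6 = 0.00493326.
Mean = 1/λ = 202.706 days.

202.7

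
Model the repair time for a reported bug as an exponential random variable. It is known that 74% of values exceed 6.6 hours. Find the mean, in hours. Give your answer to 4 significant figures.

21.92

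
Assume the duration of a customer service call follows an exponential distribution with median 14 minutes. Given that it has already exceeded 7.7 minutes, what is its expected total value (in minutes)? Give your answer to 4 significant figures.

27.90

For an exponential, median = ln(2)/λ, so λ = ln 2 / 14 = 0.0495105 per minute.
By memorylessness, E[X | X > 7.7] = 7.7 + 1/λ = 7.7 + 20.1977 = 27.8977 minutes.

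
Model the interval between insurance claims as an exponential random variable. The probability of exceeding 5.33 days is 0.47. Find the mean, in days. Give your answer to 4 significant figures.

e^(−λ·5.33) = 0.47 ⇒ λ = −ln(0.47)/5.33 = 0.141655.
Mean = 1/λ = 7.05939 days.

7.059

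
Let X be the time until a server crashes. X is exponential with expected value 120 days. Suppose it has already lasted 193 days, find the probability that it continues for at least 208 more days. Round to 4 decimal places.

The rate is λ = 1/120 = 0.00833333 per day.
The exponential is memoryless, so the remaining time is again Exp(λ): the condition X > 193 is irrelevant.
P(X > 208) = e^(−1.7333) ≈ 0.1767.

0.1767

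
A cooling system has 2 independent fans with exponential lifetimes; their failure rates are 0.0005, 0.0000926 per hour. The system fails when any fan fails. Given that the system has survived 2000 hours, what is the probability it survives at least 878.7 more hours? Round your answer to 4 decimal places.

Time to first failure ~ Exp(Σλ) with Σλ = 0.0005926.
By memorylessness, P(T > 2000+878.7 | T > 2000) = P(T > 878.7) = e^(−0.0005926·878.7) ≈ 0.5941.

0.5941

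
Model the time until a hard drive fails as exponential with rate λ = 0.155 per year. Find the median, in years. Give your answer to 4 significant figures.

4.472

Set 1 − e^(−λt) = 0.5, so t = −ln(0.5)/λ = 0.69315/0.155 ≈ 4.47192 years.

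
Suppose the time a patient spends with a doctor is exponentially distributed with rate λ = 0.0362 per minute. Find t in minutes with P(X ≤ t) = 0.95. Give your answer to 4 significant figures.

82.76

Set 1 − e^(−λt) = 0.95, so t = −ln(0.05)/λ = 2.9957/0.0362 ≈ 82.755 minutes.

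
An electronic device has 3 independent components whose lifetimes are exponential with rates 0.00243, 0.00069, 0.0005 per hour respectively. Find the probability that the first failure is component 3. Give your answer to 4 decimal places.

The time to first failure is exponential with rate Σλ = 0.00243 + 0.00069 + 0.0005 = 0.00362.
P(component 3 first) = λ_3/Σλ = 0.0005/0.00362 ≈ 0.1381.

0.1381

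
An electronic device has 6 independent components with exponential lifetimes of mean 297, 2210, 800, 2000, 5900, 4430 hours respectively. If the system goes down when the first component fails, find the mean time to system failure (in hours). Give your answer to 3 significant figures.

The first failure time is exponential with rate Σλ_i = 1/297 + 1/2210 + 1/800 + 1/2000 + 1/5900 + 1/4430 = 0.00596472 per hour.
E[min] = 1/Σλ = 1/0.00596472 = 167.653 hours.

168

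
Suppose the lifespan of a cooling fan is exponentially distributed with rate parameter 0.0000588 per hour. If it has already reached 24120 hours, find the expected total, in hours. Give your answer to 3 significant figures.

By memorylessness, E[X | X > 24120] = 24120 + 1/λ = 24120 + 17006.8 = 41126.8 hours.

41100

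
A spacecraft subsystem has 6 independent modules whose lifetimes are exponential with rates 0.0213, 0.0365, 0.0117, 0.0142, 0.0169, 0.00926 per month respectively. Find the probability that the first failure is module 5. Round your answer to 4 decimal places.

0.1538

The time to first failure is exponential with rate Σλ = 0.0213 + 0.0365 + 0.0117 + 0.0142 + 0.0169 + 0.00926 = 0.10986.
P(module 5 first) = λ_5/Σλ = 0.0169/0.10986 ≈ 0.1538.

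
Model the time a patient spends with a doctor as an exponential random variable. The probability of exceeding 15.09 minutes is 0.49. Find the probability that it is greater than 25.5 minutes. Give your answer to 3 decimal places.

e^(−λ·15.09) = 0.49 ⇒ λ = −ln(0.49)/15.09 = 0.047273.
P(X > 25.5) = e^(−0.047273·25.5) = e^(−1.2055) ≈ 0.300.

0.300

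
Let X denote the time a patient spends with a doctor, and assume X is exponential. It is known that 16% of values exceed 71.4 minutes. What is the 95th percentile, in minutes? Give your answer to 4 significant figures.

e^(−λ·71.4) = 0.16 ⇒ λ = −ln(0.16)/71.4 = 0.0256664.
95th percentile: 1 − e^(−λt) = 0.95, t = −ln(0.05)/λ = 116.718 minutes.

116.7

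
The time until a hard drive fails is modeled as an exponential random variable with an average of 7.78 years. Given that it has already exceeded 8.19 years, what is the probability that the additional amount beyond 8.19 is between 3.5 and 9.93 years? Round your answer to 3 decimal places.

The rate is λ = 1/7.78 = 0.128535 per year.
Memoryless: the residual past 8.19 is again Exp(λ).
P(3.5 < residual < 9.93) = e^(−λ·3.5) − e^(−λ·9.93) = 0.63771 − 0.27905 ≈ 0.359.

0.359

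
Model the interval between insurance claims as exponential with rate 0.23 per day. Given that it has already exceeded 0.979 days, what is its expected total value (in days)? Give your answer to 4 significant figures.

5.327

By memorylessness, E[X | X > 0.979] = 0.979 + 1/λ = 0.979 + 4.34783 = 5.32683 days.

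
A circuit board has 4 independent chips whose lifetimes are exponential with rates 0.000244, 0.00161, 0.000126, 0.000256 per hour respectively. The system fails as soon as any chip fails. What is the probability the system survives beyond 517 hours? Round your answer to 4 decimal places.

The time to first failure is exponential with rate Σλ = 0.000244 + 0.00161 + 0.000126 + 0.000256 = 0.002236.
P(min > 517) = e^(−0.002236·517) = e^(−1.156) ≈ 0.3147.

0.3147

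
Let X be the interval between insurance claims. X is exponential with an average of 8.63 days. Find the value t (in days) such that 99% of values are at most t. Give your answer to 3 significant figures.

39.7

The rate is λ = 1/8.63 = 0.115875 per day.
Set 1 − e^(−λt) = 0.99, so t = −ln(0.01)/λ = 4.6052/0.115875 ≈ 39.7426 days.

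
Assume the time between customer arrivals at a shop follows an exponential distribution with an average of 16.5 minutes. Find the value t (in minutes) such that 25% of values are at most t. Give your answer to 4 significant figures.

4.747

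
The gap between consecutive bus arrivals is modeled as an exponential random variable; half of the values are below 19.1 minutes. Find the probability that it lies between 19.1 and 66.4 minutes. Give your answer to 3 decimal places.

For an exponential, median = ln(2)/λ, so λ = ln 2 / 19.1 = 0.0362904 per minute.
P(19.1 < X < 66.4) = e^(−λ·19.1) − e^(−λ·66.4) = 0.50000 − 0.08984 ≈ 0.410.

0.410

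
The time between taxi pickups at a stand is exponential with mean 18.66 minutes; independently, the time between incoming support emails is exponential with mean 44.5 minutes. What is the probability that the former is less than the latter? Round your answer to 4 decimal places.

λ_1 = 1/18.66 = 0.0535906, λ_2 = 1/44.5 = 0.0224719.
For independent exponentials, P(the former < the latter) = λ_1/(λ_1+λ_2) = 0.0535906/0.0760625 ≈ 0.7046.

0.7046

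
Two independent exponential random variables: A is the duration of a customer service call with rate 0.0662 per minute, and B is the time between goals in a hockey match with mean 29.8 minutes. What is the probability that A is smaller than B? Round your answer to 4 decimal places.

0.6636

λ_1 = 0.0662, λ_2 = 1/29.8 = 0.033557.
For independent exponentials, P(A < B) = λ_1/(λ_1+λ_2) = 0.0662/0.099757 ≈ 0.6636.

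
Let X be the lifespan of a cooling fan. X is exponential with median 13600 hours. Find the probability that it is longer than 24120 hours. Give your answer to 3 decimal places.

0.292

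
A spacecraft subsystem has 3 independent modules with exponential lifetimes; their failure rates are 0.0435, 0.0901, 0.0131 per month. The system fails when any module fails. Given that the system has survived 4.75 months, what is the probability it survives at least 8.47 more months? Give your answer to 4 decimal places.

Time to first failure ~ Exp(Σλ) with Σλ = 0.1467.
By memorylessness, P(T > 4.75+8.47 | T > 4.75) = P(T > 8.47) = e^(−0.1467·8.47) ≈ 0.2886.

0.2886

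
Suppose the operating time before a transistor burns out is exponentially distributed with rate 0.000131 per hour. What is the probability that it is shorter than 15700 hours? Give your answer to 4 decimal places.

0.8721

P(X ≤ 15700) = 1 − e^(−λ·15700) = 1 − e^(−2.0567) ≈ 0.8721.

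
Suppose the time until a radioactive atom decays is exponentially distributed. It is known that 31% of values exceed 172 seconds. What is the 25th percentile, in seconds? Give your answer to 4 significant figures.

42.25

e^(−λ·172) = 0.31 ⇒ λ = −ln(0.31)/172 = 0.0068092.
25th percentile: 1 − e^(−λt) = 0.25, t = −ln(0.75)/λ = 42.249 seconds.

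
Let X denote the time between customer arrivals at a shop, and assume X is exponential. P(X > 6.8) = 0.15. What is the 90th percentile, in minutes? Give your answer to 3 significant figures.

e^(−λ·6.8) = 0.15 ⇒ λ = −ln(0.15)/6.8 = 0.278988.
90th percentile: 1 − e^(−λt) = 0.9, t = −ln(0.1)/λ = 8.25334 minutes.

8.25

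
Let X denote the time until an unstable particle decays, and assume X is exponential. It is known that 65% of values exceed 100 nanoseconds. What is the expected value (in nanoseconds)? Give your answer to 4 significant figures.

232.1

e^(−λ·100) = 0.65 ⇒ λ = −ln(0.65)/100 = 0.00430783.
Mean = 1/λ = 232.135 nanoseconds.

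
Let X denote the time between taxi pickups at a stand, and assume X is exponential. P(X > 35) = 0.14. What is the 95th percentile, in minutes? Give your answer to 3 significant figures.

e^(−λ·35) = 0.14 ⇒ λ = −ln(0.14)/35 = 0.0561747.
95th percentile: 1 − e^(−λt) = 0.95, t = −ln(0.05)/λ = 53.3289 minutes.

53.3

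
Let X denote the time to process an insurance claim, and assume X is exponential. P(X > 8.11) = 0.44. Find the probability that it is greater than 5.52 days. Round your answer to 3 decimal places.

e^(−λ·8.11) = 0.44 ⇒ λ = −ln(0.44)/8.11 = 0.101231.
P(X > 5.52) = e^(−0.101231·5.52) = e^(−0.55879) ≈ 0.572.

0.572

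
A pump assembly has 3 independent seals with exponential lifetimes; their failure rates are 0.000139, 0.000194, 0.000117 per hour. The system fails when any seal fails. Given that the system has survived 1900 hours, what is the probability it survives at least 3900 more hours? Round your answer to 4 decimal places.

Time to first failure ~ Exp(Σλ) with Σλ = 0.00045.
By memorylessness, P(T > 1900+3900 | T > 1900) = P(T > 3900) = e^(−0.00045·3900) ≈ 0.1729.

0.1729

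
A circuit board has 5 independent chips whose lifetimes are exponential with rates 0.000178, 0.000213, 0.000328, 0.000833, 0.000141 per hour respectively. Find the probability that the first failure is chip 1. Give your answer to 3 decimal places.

The time to first failure is exponential with rate Σλ = 0.000178 + 0.000213 + 0.000328 + 0.000833 + 0.000141 = 0.001693.
P(chip 1 first) = λ_1/Σλ = 0.000178/0.001693 ≈ 0.105.

0.105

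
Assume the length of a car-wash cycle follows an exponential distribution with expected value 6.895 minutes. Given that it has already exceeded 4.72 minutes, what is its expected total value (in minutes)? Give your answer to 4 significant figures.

11.62

The rate is λ = 1/6.895 = 0.145033 per minute.
By memorylessness, E[X | X > 4.72] = 4.72 + 1/λ = 4.72 + 6.895 = 11.615 minutes.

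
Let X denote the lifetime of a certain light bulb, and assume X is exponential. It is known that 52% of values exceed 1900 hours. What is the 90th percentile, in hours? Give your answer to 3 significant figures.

6690

e^(−λ·1900) = 0.52 ⇒ λ = −ln(0.52)/1900 = 0.000344172.
90th percentile: 1 − e^(−λt) = 0.9, t = −ln(0.1)/λ = 6690.22 hours.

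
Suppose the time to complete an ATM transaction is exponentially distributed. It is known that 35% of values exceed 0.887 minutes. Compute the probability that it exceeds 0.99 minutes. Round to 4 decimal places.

0.3098

e^(−λ·0.887) = 0.35 ⇒ λ = −ln(0.35)/0.887 = 1.18356.
P(X > 0.99) = e^(−1.18356·0.99) = e^(−1.1717) ≈ 0.3098.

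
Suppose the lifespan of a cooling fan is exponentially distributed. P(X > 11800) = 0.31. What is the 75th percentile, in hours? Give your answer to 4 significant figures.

e^(−λ·11800) = 0.31 ⇒ λ = −ln(0.31)/11800 = 0.0000992528.
75th percentile: 1 − e^(−λt) = 0.75, t = −ln(0.25)/λ = 13967.3 hours.

13970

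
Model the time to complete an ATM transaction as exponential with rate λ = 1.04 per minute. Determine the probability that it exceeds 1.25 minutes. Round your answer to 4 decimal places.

0.2725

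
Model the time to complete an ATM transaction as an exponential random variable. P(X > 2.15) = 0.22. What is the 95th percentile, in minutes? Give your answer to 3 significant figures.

4.25

e^(−λ·2.15) = 0.22 ⇒ λ = −ln(0.22)/2.15 = 0.704245.
95th percentile: 1 − e^(−λt) = 0.95, t = −ln(0.05)/λ = 4.25382 minutes.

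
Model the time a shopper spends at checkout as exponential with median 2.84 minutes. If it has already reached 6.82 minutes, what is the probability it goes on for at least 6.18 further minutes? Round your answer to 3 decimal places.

0.221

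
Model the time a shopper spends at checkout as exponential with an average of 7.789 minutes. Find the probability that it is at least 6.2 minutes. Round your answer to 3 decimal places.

The rate is λ = 1/7.789 = 0.128386 per minute.
P(X > 6.2) = e^(−λ·6.2) = e^(−0.79599) ≈ 0.451.

0.451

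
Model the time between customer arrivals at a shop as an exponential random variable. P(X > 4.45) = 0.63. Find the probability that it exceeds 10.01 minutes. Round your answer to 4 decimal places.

0.3537

e^(−λ·4.45) = 0.63 ⇒ λ = −ln(0.63)/4.45 = 0.103828.
P(X > 10.01) = e^(−0.103828·10.01) = e^(−1.0393) ≈ 0.3537.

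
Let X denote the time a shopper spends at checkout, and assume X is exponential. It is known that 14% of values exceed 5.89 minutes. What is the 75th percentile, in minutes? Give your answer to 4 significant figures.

e^(−λ·5.89) = 0.14 ⇒ λ = −ln(0.14)/5.89 = 0.333805.
75th percentile: 1 − e^(−λt) = 0.75, t = −ln(0.25)/λ = 4.153 minutes.

4.153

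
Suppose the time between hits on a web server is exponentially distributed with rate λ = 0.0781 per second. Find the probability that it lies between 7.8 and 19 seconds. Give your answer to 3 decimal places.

P(7.8 < X < 19) = e^(−λ·7.8) − e^(−λ·19) = 0.54380 − 0.22675 ≈ 0.317.

0.317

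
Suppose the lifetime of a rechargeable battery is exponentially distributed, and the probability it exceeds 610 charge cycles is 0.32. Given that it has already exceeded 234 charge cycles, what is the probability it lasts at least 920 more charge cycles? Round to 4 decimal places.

From e^(−λ·610) = 0.32, λ = −ln(0.32)/610 = 0.00186793.
Memoryless: P(X > 234+920 | X > 234) = P(X > 920) = e^(−0.00186793·920) ≈ 0.1793.

0.1793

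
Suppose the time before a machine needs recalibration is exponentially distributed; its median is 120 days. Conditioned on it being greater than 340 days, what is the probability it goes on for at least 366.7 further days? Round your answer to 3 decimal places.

For an exponential, median = ln(2)/λ, so λ = ln 2 / 120 = 0.00577623 per day.
The exponential is memoryless, so the remaining time is again Exp(λ): the condition X > 340 is irrelevant.
P(X > 366.7) = e^(−2.1181) ≈ 0.120.

0.120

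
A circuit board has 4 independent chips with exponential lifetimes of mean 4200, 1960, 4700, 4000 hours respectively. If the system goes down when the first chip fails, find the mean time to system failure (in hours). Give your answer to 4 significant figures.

825.7

The first failure time is exponential with rate Σλ_i = 1/4200 + 1/1960 + 1/4700 + 1/4000 = 0.00121107 per hour.
E[min] = 1/Σλ = 1/0.00121107 = 825.719 hours.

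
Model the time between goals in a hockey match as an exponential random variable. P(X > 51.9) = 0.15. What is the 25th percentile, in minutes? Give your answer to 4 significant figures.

e^(−λ·51.9) = 0.15 ⇒ λ = −ln(0.15)/51.9 = 0.0365534.
25th percentile: 1 − e^(−λt) = 0.25, t = −ln(0.75)/λ = 7.87019 minutes.

7.870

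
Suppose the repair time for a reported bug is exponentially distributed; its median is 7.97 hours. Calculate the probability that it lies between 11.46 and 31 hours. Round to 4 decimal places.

0.3016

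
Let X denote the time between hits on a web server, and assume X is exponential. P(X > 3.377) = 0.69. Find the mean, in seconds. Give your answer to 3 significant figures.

9.10

e^(−λ·3.377) = 0.69 ⇒ λ = −ln(0.69)/3.377 = 0.10988.
Mean = 1/λ = 9.10086 seconds.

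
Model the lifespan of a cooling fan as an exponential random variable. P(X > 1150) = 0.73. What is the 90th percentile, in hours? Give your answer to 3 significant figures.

8410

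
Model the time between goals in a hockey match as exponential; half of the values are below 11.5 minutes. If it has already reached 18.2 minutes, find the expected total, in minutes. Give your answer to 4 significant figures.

For an exponential, median = ln(2)/λ, so λ = ln 2 / 11.5 = 0.0602737 per minute.
By memorylessness, E[X | X > 18.2] = 18.2 + 1/λ = 18.2 + 16.591 = 34.791 minutes.

34.79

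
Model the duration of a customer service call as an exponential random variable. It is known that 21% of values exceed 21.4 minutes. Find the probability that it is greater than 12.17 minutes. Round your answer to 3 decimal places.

0.412

e^(−λ·21.4) = 0.21 ⇒ λ = −ln(0.21)/21.4 = 0.0729275.
P(X > 12.17) = e^(−0.0729275·12.17) = e^(−0.88753) ≈ 0.412.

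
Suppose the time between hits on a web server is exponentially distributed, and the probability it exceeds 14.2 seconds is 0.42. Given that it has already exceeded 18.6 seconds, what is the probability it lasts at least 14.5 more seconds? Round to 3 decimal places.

From e^(−λ·14.2) = 0.42, λ = −ln(0.42)/14.2 = 0.0610916.
Memoryless: P(X > 18.6+14.5 | X > 18.6) = P(X > 14.5) = e^(−0.0610916·14.5) ≈ 0.412.

0.412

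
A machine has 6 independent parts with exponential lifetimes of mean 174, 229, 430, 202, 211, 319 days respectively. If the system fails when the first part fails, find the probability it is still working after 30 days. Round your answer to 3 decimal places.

The first failure time is exponential with rate Σλ_i = 1/174 + 1/229 + 1/430 + 1/202 + 1/211 + 1/319 = 0.0252641 per day.
P(min > 30) = e^(−0.0252641·30) = e^(−0.75792) ≈ 0.469.

0.469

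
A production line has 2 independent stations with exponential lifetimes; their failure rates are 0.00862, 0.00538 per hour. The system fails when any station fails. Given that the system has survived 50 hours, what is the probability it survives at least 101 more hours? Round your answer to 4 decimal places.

0.2432

Time to first failure ~ Exp(Σλ) with Σλ = 0.014.
By memorylessness, P(T > 50+101 | T > 50) = P(T > 101) = e^(−0.014·101) ≈ 0.2432.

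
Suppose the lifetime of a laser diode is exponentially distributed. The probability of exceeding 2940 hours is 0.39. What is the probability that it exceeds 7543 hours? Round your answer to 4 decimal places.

e^(−λ·2940) = 0.39 ⇒ λ = −ln(0.39)/2940 = 0.000320275.
P(X > 7543) = e^(−0.000320275·7543) = e^(−2.4158) ≈ 0.0893.

0.0893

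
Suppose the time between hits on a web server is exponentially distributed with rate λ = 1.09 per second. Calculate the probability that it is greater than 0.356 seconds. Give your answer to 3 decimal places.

0.678

P(X > 0.356) = e^(−λ·0.356) = e^(−0.38804) ≈ 0.678.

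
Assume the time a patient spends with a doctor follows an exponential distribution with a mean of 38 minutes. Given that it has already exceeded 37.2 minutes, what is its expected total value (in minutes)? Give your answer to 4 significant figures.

The rate is λ = 1/38 = 0.0263158 per minute.
By memorylessness, E[X | X > 37.2] = 37.2 + 1/λ = 37.2 + 38 = 75.2 minutes.

75.20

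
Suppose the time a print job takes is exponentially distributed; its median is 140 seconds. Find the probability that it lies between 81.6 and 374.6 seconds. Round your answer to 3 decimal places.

0.511

For an exponential, median = ln(2)/λ, so λ = ln 2 / 140 = 0.00495105 per second.
P(81.6 < X < 374.6) = e^(−λ·81.6) − e^(−λ·374.6) = 0.66764 − 0.15651 ≈ 0.511.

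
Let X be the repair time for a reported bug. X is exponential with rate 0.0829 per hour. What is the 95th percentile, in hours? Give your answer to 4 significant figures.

Set 1 − e^(−λt) = 0.95, so t = −ln(0.05)/λ = 2.9957/0.0829 ≈ 36.1367 hours.

36.14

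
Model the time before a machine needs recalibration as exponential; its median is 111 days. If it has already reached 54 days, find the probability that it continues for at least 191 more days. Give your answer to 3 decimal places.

For an exponential, median = ln(2)/λ, so λ = ln 2 / 111 = 0.00624457 per day.
P(X > s+t | X > s) = e^(−λ(s+t))/e^(−λs) = e^(−λt), independent of s = 54.
P(X > 191) = e^(−1.1927) ≈ 0.303.

0.303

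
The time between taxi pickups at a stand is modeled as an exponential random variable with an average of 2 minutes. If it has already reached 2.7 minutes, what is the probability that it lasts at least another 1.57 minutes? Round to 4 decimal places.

0.4561

The rate is λ = 1/2 = 0.5 per minute.
The exponential is memoryless, so the remaining time is again Exp(λ): the condition X > 2.7 is irrelevant.
P(X > 1.57) = e^(−0.785) ≈ 0.4561.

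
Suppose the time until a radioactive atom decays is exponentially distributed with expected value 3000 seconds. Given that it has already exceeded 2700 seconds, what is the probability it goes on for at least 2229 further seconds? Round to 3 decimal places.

The rate is λ = 1/3000 = 0.000333333 per second.
By the memoryless property, P(X > 2700+2229 | X > 2700) = P(X > 2229).
P(X > 2229) = e^(−0.743) ≈ 0.476.

0.476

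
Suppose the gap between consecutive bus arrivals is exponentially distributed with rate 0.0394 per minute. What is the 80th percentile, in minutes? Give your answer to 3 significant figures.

40.8

Set 1 − e^(−λt) = 0.8, so t = −ln(0.2)/λ = 1.6094/0.0394 ≈ 40.8487 minutes.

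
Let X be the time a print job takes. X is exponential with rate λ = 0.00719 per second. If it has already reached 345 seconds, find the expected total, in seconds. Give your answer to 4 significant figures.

By memorylessness, E[X | X > 345] = 345 + 1/λ = 345 + 139.082 = 484.082 seconds.

484.1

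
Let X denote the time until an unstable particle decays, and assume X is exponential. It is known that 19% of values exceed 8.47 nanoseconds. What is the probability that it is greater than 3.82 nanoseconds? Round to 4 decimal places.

0.4728

e^(−λ·8.47) = 0.19 ⇒ λ = −ln(0.19)/8.47 = 0.196072.
P(X > 3.82) = e^(−0.196072·3.82) = e^(−0.749) ≈ 0.4728.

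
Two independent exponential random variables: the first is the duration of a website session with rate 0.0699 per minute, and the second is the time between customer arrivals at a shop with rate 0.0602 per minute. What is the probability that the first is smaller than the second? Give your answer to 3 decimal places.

0.537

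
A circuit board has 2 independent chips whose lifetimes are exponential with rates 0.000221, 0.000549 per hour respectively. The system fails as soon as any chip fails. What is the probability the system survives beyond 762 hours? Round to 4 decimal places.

The time to first failure is exponential with rate Σλ = 0.000221 + 0.000549 = 0.00077.
P(min > 762) = e^(−0.00077·762) = e^(−0.58674) ≈ 0.5561.

0.5561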